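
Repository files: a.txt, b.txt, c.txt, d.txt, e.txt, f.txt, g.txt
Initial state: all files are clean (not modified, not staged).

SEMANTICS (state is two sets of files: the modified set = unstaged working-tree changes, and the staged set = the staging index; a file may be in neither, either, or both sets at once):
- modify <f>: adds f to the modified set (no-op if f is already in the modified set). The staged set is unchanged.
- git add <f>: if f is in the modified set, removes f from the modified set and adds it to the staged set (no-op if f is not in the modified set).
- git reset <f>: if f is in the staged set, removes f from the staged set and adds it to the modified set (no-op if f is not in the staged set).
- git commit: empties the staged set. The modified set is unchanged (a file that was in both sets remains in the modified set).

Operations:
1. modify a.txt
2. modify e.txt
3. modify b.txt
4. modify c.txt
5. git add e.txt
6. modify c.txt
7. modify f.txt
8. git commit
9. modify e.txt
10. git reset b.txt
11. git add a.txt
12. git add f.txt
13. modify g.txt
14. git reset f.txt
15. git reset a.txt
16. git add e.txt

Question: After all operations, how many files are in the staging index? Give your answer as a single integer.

After op 1 (modify a.txt): modified={a.txt} staged={none}
After op 2 (modify e.txt): modified={a.txt, e.txt} staged={none}
After op 3 (modify b.txt): modified={a.txt, b.txt, e.txt} staged={none}
After op 4 (modify c.txt): modified={a.txt, b.txt, c.txt, e.txt} staged={none}
After op 5 (git add e.txt): modified={a.txt, b.txt, c.txt} staged={e.txt}
After op 6 (modify c.txt): modified={a.txt, b.txt, c.txt} staged={e.txt}
After op 7 (modify f.txt): modified={a.txt, b.txt, c.txt, f.txt} staged={e.txt}
After op 8 (git commit): modified={a.txt, b.txt, c.txt, f.txt} staged={none}
After op 9 (modify e.txt): modified={a.txt, b.txt, c.txt, e.txt, f.txt} staged={none}
After op 10 (git reset b.txt): modified={a.txt, b.txt, c.txt, e.txt, f.txt} staged={none}
After op 11 (git add a.txt): modified={b.txt, c.txt, e.txt, f.txt} staged={a.txt}
After op 12 (git add f.txt): modified={b.txt, c.txt, e.txt} staged={a.txt, f.txt}
After op 13 (modify g.txt): modified={b.txt, c.txt, e.txt, g.txt} staged={a.txt, f.txt}
After op 14 (git reset f.txt): modified={b.txt, c.txt, e.txt, f.txt, g.txt} staged={a.txt}
After op 15 (git reset a.txt): modified={a.txt, b.txt, c.txt, e.txt, f.txt, g.txt} staged={none}
After op 16 (git add e.txt): modified={a.txt, b.txt, c.txt, f.txt, g.txt} staged={e.txt}
Final staged set: {e.txt} -> count=1

Answer: 1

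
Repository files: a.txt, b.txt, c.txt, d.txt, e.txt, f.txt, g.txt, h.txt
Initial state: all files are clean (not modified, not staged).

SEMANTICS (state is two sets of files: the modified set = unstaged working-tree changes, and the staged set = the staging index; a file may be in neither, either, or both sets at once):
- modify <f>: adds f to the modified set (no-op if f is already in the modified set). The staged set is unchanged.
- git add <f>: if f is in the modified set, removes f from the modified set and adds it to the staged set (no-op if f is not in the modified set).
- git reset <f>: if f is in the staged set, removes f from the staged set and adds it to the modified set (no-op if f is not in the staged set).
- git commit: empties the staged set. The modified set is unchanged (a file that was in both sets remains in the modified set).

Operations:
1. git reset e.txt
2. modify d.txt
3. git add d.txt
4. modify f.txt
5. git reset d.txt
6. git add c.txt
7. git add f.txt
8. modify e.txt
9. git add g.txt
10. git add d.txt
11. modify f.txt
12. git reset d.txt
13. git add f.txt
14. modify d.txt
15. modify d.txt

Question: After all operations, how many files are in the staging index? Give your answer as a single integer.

After op 1 (git reset e.txt): modified={none} staged={none}
After op 2 (modify d.txt): modified={d.txt} staged={none}
After op 3 (git add d.txt): modified={none} staged={d.txt}
After op 4 (modify f.txt): modified={f.txt} staged={d.txt}
After op 5 (git reset d.txt): modified={d.txt, f.txt} staged={none}
After op 6 (git add c.txt): modified={d.txt, f.txt} staged={none}
After op 7 (git add f.txt): modified={d.txt} staged={f.txt}
After op 8 (modify e.txt): modified={d.txt, e.txt} staged={f.txt}
After op 9 (git add g.txt): modified={d.txt, e.txt} staged={f.txt}
After op 10 (git add d.txt): modified={e.txt} staged={d.txt, f.txt}
After op 11 (modify f.txt): modified={e.txt, f.txt} staged={d.txt, f.txt}
After op 12 (git reset d.txt): modified={d.txt, e.txt, f.txt} staged={f.txt}
After op 13 (git add f.txt): modified={d.txt, e.txt} staged={f.txt}
After op 14 (modify d.txt): modified={d.txt, e.txt} staged={f.txt}
After op 15 (modify d.txt): modified={d.txt, e.txt} staged={f.txt}
Final staged set: {f.txt} -> count=1

Answer: 1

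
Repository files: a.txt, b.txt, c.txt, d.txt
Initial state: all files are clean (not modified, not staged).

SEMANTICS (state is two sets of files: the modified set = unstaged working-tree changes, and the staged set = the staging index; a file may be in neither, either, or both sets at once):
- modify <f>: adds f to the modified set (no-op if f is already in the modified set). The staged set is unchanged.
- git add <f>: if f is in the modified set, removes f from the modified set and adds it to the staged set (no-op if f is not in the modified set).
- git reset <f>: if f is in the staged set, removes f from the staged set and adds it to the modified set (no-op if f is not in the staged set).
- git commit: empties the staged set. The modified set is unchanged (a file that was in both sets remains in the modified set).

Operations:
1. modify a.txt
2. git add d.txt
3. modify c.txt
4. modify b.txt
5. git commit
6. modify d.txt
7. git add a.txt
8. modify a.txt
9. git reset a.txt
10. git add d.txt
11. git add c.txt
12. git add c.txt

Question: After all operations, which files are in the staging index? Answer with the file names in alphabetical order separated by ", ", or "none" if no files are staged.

After op 1 (modify a.txt): modified={a.txt} staged={none}
After op 2 (git add d.txt): modified={a.txt} staged={none}
After op 3 (modify c.txt): modified={a.txt, c.txt} staged={none}
After op 4 (modify b.txt): modified={a.txt, b.txt, c.txt} staged={none}
After op 5 (git commit): modified={a.txt, b.txt, c.txt} staged={none}
After op 6 (modify d.txt): modified={a.txt, b.txt, c.txt, d.txt} staged={none}
After op 7 (git add a.txt): modified={b.txt, c.txt, d.txt} staged={a.txt}
After op 8 (modify a.txt): modified={a.txt, b.txt, c.txt, d.txt} staged={a.txt}
After op 9 (git reset a.txt): modified={a.txt, b.txt, c.txt, d.txt} staged={none}
After op 10 (git add d.txt): modified={a.txt, b.txt, c.txt} staged={d.txt}
After op 11 (git add c.txt): modified={a.txt, b.txt} staged={c.txt, d.txt}
After op 12 (git add c.txt): modified={a.txt, b.txt} staged={c.txt, d.txt}

Answer: c.txt, d.txt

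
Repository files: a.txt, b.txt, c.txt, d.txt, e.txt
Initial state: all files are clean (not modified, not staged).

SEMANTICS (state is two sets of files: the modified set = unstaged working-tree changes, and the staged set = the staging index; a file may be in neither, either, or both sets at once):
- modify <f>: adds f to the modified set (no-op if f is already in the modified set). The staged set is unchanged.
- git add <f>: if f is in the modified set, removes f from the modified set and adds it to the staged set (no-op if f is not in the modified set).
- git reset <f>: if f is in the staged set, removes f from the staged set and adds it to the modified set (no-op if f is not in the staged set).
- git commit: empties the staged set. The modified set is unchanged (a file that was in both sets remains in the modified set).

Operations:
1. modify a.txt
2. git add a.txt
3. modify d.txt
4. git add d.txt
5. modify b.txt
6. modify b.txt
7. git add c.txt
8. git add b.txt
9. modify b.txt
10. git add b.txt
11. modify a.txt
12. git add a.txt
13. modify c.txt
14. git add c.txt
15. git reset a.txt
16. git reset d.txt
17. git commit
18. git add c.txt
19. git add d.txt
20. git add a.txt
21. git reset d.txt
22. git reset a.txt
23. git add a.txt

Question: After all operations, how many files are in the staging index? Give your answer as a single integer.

Answer: 1

Derivation:
After op 1 (modify a.txt): modified={a.txt} staged={none}
After op 2 (git add a.txt): modified={none} staged={a.txt}
After op 3 (modify d.txt): modified={d.txt} staged={a.txt}
After op 4 (git add d.txt): modified={none} staged={a.txt, d.txt}
After op 5 (modify b.txt): modified={b.txt} staged={a.txt, d.txt}
After op 6 (modify b.txt): modified={b.txt} staged={a.txt, d.txt}
After op 7 (git add c.txt): modified={b.txt} staged={a.txt, d.txt}
After op 8 (git add b.txt): modified={none} staged={a.txt, b.txt, d.txt}
After op 9 (modify b.txt): modified={b.txt} staged={a.txt, b.txt, d.txt}
After op 10 (git add b.txt): modified={none} staged={a.txt, b.txt, d.txt}
After op 11 (modify a.txt): modified={a.txt} staged={a.txt, b.txt, d.txt}
After op 12 (git add a.txt): modified={none} staged={a.txt, b.txt, d.txt}
After op 13 (modify c.txt): modified={c.txt} staged={a.txt, b.txt, d.txt}
After op 14 (git add c.txt): modified={none} staged={a.txt, b.txt, c.txt, d.txt}
After op 15 (git reset a.txt): modified={a.txt} staged={b.txt, c.txt, d.txt}
After op 16 (git reset d.txt): modified={a.txt, d.txt} staged={b.txt, c.txt}
After op 17 (git commit): modified={a.txt, d.txt} staged={none}
After op 18 (git add c.txt): modified={a.txt, d.txt} staged={none}
After op 19 (git add d.txt): modified={a.txt} staged={d.txt}
After op 20 (git add a.txt): modified={none} staged={a.txt, d.txt}
After op 21 (git reset d.txt): modified={d.txt} staged={a.txt}
After op 22 (git reset a.txt): modified={a.txt, d.txt} staged={none}
After op 23 (git add a.txt): modified={d.txt} staged={a.txt}
Final staged set: {a.txt} -> count=1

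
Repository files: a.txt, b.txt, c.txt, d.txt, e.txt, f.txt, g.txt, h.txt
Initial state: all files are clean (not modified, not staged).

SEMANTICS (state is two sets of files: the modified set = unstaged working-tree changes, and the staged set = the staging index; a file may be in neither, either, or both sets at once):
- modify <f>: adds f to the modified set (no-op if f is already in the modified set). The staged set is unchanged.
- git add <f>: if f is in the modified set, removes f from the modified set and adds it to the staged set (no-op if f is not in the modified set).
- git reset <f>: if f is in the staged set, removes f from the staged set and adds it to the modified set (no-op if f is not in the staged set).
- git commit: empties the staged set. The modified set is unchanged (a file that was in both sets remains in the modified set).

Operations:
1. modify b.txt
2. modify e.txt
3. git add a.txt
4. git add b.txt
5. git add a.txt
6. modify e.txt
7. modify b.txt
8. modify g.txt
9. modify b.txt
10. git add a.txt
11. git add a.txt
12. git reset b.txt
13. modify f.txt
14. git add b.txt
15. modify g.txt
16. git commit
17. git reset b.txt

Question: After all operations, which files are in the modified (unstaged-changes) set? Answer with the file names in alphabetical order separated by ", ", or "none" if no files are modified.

After op 1 (modify b.txt): modified={b.txt} staged={none}
After op 2 (modify e.txt): modified={b.txt, e.txt} staged={none}
After op 3 (git add a.txt): modified={b.txt, e.txt} staged={none}
After op 4 (git add b.txt): modified={e.txt} staged={b.txt}
After op 5 (git add a.txt): modified={e.txt} staged={b.txt}
After op 6 (modify e.txt): modified={e.txt} staged={b.txt}
After op 7 (modify b.txt): modified={b.txt, e.txt} staged={b.txt}
After op 8 (modify g.txt): modified={b.txt, e.txt, g.txt} staged={b.txt}
After op 9 (modify b.txt): modified={b.txt, e.txt, g.txt} staged={b.txt}
After op 10 (git add a.txt): modified={b.txt, e.txt, g.txt} staged={b.txt}
After op 11 (git add a.txt): modified={b.txt, e.txt, g.txt} staged={b.txt}
After op 12 (git reset b.txt): modified={b.txt, e.txt, g.txt} staged={none}
After op 13 (modify f.txt): modified={b.txt, e.txt, f.txt, g.txt} staged={none}
After op 14 (git add b.txt): modified={e.txt, f.txt, g.txt} staged={b.txt}
After op 15 (modify g.txt): modified={e.txt, f.txt, g.txt} staged={b.txt}
After op 16 (git commit): modified={e.txt, f.txt, g.txt} staged={none}
After op 17 (git reset b.txt): modified={e.txt, f.txt, g.txt} staged={none}

Answer: e.txt, f.txt, g.txt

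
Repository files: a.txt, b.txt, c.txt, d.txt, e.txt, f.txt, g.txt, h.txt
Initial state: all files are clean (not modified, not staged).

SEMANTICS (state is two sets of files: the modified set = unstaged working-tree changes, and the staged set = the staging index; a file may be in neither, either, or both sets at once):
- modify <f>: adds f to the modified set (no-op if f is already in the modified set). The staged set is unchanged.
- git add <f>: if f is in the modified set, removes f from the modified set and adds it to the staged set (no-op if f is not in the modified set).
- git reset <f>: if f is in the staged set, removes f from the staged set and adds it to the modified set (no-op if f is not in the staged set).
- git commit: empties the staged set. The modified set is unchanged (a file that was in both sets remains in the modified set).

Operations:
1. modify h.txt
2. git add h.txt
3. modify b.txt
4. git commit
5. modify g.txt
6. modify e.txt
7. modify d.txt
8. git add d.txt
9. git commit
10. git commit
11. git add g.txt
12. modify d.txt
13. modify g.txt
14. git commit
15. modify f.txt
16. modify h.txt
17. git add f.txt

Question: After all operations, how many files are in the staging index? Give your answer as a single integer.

Answer: 1

Derivation:
After op 1 (modify h.txt): modified={h.txt} staged={none}
After op 2 (git add h.txt): modified={none} staged={h.txt}
After op 3 (modify b.txt): modified={b.txt} staged={h.txt}
After op 4 (git commit): modified={b.txt} staged={none}
After op 5 (modify g.txt): modified={b.txt, g.txt} staged={none}
After op 6 (modify e.txt): modified={b.txt, e.txt, g.txt} staged={none}
After op 7 (modify d.txt): modified={b.txt, d.txt, e.txt, g.txt} staged={none}
After op 8 (git add d.txt): modified={b.txt, e.txt, g.txt} staged={d.txt}
After op 9 (git commit): modified={b.txt, e.txt, g.txt} staged={none}
After op 10 (git commit): modified={b.txt, e.txt, g.txt} staged={none}
After op 11 (git add g.txt): modified={b.txt, e.txt} staged={g.txt}
After op 12 (modify d.txt): modified={b.txt, d.txt, e.txt} staged={g.txt}
After op 13 (modify g.txt): modified={b.txt, d.txt, e.txt, g.txt} staged={g.txt}
After op 14 (git commit): modified={b.txt, d.txt, e.txt, g.txt} staged={none}
After op 15 (modify f.txt): modified={b.txt, d.txt, e.txt, f.txt, g.txt} staged={none}
After op 16 (modify h.txt): modified={b.txt, d.txt, e.txt, f.txt, g.txt, h.txt} staged={none}
After op 17 (git add f.txt): modified={b.txt, d.txt, e.txt, g.txt, h.txt} staged={f.txt}
Final staged set: {f.txt} -> count=1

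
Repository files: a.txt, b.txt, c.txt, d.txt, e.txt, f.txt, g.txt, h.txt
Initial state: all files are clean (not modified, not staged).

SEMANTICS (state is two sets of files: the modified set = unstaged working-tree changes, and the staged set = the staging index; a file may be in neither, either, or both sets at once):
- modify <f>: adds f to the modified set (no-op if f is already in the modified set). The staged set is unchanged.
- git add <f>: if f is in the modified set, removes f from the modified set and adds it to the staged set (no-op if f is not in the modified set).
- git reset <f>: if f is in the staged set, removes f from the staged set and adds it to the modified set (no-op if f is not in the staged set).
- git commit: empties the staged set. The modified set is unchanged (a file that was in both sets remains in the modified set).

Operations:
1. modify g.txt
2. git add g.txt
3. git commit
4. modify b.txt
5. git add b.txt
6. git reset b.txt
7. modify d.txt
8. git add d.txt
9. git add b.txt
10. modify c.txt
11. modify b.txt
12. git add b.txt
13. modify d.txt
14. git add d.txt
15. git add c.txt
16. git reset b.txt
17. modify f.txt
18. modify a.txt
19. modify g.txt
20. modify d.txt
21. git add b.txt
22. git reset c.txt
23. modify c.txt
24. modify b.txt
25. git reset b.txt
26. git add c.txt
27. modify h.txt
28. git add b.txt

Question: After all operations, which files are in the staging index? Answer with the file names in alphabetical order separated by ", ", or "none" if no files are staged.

Answer: b.txt, c.txt, d.txt

Derivation:
After op 1 (modify g.txt): modified={g.txt} staged={none}
After op 2 (git add g.txt): modified={none} staged={g.txt}
After op 3 (git commit): modified={none} staged={none}
After op 4 (modify b.txt): modified={b.txt} staged={none}
After op 5 (git add b.txt): modified={none} staged={b.txt}
After op 6 (git reset b.txt): modified={b.txt} staged={none}
After op 7 (modify d.txt): modified={b.txt, d.txt} staged={none}
After op 8 (git add d.txt): modified={b.txt} staged={d.txt}
After op 9 (git add b.txt): modified={none} staged={b.txt, d.txt}
After op 10 (modify c.txt): modified={c.txt} staged={b.txt, d.txt}
After op 11 (modify b.txt): modified={b.txt, c.txt} staged={b.txt, d.txt}
After op 12 (git add b.txt): modified={c.txt} staged={b.txt, d.txt}
After op 13 (modify d.txt): modified={c.txt, d.txt} staged={b.txt, d.txt}
After op 14 (git add d.txt): modified={c.txt} staged={b.txt, d.txt}
After op 15 (git add c.txt): modified={none} staged={b.txt, c.txt, d.txt}
After op 16 (git reset b.txt): modified={b.txt} staged={c.txt, d.txt}
After op 17 (modify f.txt): modified={b.txt, f.txt} staged={c.txt, d.txt}
After op 18 (modify a.txt): modified={a.txt, b.txt, f.txt} staged={c.txt, d.txt}
After op 19 (modify g.txt): modified={a.txt, b.txt, f.txt, g.txt} staged={c.txt, d.txt}
After op 20 (modify d.txt): modified={a.txt, b.txt, d.txt, f.txt, g.txt} staged={c.txt, d.txt}
After op 21 (git add b.txt): modified={a.txt, d.txt, f.txt, g.txt} staged={b.txt, c.txt, d.txt}
After op 22 (git reset c.txt): modified={a.txt, c.txt, d.txt, f.txt, g.txt} staged={b.txt, d.txt}
After op 23 (modify c.txt): modified={a.txt, c.txt, d.txt, f.txt, g.txt} staged={b.txt, d.txt}
After op 24 (modify b.txt): modified={a.txt, b.txt, c.txt, d.txt, f.txt, g.txt} staged={b.txt, d.txt}
After op 25 (git reset b.txt): modified={a.txt, b.txt, c.txt, d.txt, f.txt, g.txt} staged={d.txt}
After op 26 (git add c.txt): modified={a.txt, b.txt, d.txt, f.txt, g.txt} staged={c.txt, d.txt}
After op 27 (modify h.txt): modified={a.txt, b.txt, d.txt, f.txt, g.txt, h.txt} staged={c.txt, d.txt}
After op 28 (git add b.txt): modified={a.txt, d.txt, f.txt, g.txt, h.txt} staged={b.txt, c.txt, d.txt}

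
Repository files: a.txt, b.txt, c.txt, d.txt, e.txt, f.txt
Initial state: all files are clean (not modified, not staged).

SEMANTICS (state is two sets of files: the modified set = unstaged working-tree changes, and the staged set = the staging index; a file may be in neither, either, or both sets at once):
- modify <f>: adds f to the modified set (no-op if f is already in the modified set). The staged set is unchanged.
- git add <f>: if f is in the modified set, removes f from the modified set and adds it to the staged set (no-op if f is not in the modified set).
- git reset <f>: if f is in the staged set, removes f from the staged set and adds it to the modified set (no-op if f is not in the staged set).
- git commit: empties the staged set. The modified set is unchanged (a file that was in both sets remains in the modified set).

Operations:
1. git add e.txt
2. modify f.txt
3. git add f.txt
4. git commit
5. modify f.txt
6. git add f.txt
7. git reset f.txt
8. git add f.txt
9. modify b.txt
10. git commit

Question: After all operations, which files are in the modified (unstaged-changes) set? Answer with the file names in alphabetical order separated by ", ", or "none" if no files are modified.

Answer: b.txt

Derivation:
After op 1 (git add e.txt): modified={none} staged={none}
After op 2 (modify f.txt): modified={f.txt} staged={none}
After op 3 (git add f.txt): modified={none} staged={f.txt}
After op 4 (git commit): modified={none} staged={none}
After op 5 (modify f.txt): modified={f.txt} staged={none}
After op 6 (git add f.txt): modified={none} staged={f.txt}
After op 7 (git reset f.txt): modified={f.txt} staged={none}
After op 8 (git add f.txt): modified={none} staged={f.txt}
After op 9 (modify b.txt): modified={b.txt} staged={f.txt}
After op 10 (git commit): modified={b.txt} staged={none}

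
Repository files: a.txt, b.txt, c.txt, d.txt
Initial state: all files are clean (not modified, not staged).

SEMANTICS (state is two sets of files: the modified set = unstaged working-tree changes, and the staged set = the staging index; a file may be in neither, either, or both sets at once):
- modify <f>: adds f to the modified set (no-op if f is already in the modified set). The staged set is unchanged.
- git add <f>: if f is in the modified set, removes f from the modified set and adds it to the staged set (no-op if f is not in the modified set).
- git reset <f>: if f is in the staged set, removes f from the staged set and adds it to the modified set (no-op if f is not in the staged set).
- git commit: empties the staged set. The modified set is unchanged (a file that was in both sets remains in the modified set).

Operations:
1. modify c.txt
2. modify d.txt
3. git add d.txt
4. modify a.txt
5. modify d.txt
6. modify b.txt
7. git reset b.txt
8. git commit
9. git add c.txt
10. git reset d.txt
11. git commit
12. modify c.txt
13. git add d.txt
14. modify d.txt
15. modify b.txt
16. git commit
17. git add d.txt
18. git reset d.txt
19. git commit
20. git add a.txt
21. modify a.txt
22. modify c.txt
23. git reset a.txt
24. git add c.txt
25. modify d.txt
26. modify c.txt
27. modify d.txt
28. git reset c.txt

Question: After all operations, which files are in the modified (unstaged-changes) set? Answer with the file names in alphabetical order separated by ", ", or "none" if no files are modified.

Answer: a.txt, b.txt, c.txt, d.txt

Derivation:
After op 1 (modify c.txt): modified={c.txt} staged={none}
After op 2 (modify d.txt): modified={c.txt, d.txt} staged={none}
After op 3 (git add d.txt): modified={c.txt} staged={d.txt}
After op 4 (modify a.txt): modified={a.txt, c.txt} staged={d.txt}
After op 5 (modify d.txt): modified={a.txt, c.txt, d.txt} staged={d.txt}
After op 6 (modify b.txt): modified={a.txt, b.txt, c.txt, d.txt} staged={d.txt}
After op 7 (git reset b.txt): modified={a.txt, b.txt, c.txt, d.txt} staged={d.txt}
After op 8 (git commit): modified={a.txt, b.txt, c.txt, d.txt} staged={none}
After op 9 (git add c.txt): modified={a.txt, b.txt, d.txt} staged={c.txt}
After op 10 (git reset d.txt): modified={a.txt, b.txt, d.txt} staged={c.txt}
After op 11 (git commit): modified={a.txt, b.txt, d.txt} staged={none}
After op 12 (modify c.txt): modified={a.txt, b.txt, c.txt, d.txt} staged={none}
After op 13 (git add d.txt): modified={a.txt, b.txt, c.txt} staged={d.txt}
After op 14 (modify d.txt): modified={a.txt, b.txt, c.txt, d.txt} staged={d.txt}
After op 15 (modify b.txt): modified={a.txt, b.txt, c.txt, d.txt} staged={d.txt}
After op 16 (git commit): modified={a.txt, b.txt, c.txt, d.txt} staged={none}
After op 17 (git add d.txt): modified={a.txt, b.txt, c.txt} staged={d.txt}
After op 18 (git reset d.txt): modified={a.txt, b.txt, c.txt, d.txt} staged={none}
After op 19 (git commit): modified={a.txt, b.txt, c.txt, d.txt} staged={none}
After op 20 (git add a.txt): modified={b.txt, c.txt, d.txt} staged={a.txt}
After op 21 (modify a.txt): modified={a.txt, b.txt, c.txt, d.txt} staged={a.txt}
After op 22 (modify c.txt): modified={a.txt, b.txt, c.txt, d.txt} staged={a.txt}
After op 23 (git reset a.txt): modified={a.txt, b.txt, c.txt, d.txt} staged={none}
After op 24 (git add c.txt): modified={a.txt, b.txt, d.txt} staged={c.txt}
After op 25 (modify d.txt): modified={a.txt, b.txt, d.txt} staged={c.txt}
After op 26 (modify c.txt): modified={a.txt, b.txt, c.txt, d.txt} staged={c.txt}
After op 27 (modify d.txt): modified={a.txt, b.txt, c.txt, d.txt} staged={c.txt}
After op 28 (git reset c.txt): modified={a.txt, b.txt, c.txt, d.txt} staged={none}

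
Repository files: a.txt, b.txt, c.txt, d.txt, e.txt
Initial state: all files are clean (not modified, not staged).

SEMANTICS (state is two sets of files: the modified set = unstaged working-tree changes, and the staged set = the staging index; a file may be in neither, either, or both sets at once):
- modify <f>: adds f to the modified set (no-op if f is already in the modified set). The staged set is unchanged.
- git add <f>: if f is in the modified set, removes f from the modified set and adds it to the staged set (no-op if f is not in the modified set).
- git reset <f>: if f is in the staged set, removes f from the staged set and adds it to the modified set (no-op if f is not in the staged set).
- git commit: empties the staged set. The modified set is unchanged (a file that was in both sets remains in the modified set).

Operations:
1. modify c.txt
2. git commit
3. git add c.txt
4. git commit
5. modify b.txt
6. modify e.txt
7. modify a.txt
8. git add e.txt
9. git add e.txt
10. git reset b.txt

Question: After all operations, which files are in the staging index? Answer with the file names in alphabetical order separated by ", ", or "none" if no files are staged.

Answer: e.txt

Derivation:
After op 1 (modify c.txt): modified={c.txt} staged={none}
After op 2 (git commit): modified={c.txt} staged={none}
After op 3 (git add c.txt): modified={none} staged={c.txt}
After op 4 (git commit): modified={none} staged={none}
After op 5 (modify b.txt): modified={b.txt} staged={none}
After op 6 (modify e.txt): modified={b.txt, e.txt} staged={none}
After op 7 (modify a.txt): modified={a.txt, b.txt, e.txt} staged={none}
After op 8 (git add e.txt): modified={a.txt, b.txt} staged={e.txt}
After op 9 (git add e.txt): modified={a.txt, b.txt} staged={e.txt}
After op 10 (git reset b.txt): modified={a.txt, b.txt} staged={e.txt}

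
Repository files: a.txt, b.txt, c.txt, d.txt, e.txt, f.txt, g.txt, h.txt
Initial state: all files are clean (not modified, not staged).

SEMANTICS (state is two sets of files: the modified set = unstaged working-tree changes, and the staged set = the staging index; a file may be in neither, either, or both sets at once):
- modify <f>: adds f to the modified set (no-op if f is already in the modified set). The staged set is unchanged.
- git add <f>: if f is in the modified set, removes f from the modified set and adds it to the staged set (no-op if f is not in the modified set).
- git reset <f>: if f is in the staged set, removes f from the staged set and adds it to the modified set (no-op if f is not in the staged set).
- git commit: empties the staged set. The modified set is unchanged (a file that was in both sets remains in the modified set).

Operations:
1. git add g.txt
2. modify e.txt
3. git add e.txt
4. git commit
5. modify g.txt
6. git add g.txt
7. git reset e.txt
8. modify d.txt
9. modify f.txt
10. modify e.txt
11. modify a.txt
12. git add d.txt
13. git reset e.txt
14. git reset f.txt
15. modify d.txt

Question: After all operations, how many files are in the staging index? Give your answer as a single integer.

After op 1 (git add g.txt): modified={none} staged={none}
After op 2 (modify e.txt): modified={e.txt} staged={none}
After op 3 (git add e.txt): modified={none} staged={e.txt}
After op 4 (git commit): modified={none} staged={none}
After op 5 (modify g.txt): modified={g.txt} staged={none}
After op 6 (git add g.txt): modified={none} staged={g.txt}
After op 7 (git reset e.txt): modified={none} staged={g.txt}
After op 8 (modify d.txt): modified={d.txt} staged={g.txt}
After op 9 (modify f.txt): modified={d.txt, f.txt} staged={g.txt}
After op 10 (modify e.txt): modified={d.txt, e.txt, f.txt} staged={g.txt}
After op 11 (modify a.txt): modified={a.txt, d.txt, e.txt, f.txt} staged={g.txt}
After op 12 (git add d.txt): modified={a.txt, e.txt, f.txt} staged={d.txt, g.txt}
After op 13 (git reset e.txt): modified={a.txt, e.txt, f.txt} staged={d.txt, g.txt}
After op 14 (git reset f.txt): modified={a.txt, e.txt, f.txt} staged={d.txt, g.txt}
After op 15 (modify d.txt): modified={a.txt, d.txt, e.txt, f.txt} staged={d.txt, g.txt}
Final staged set: {d.txt, g.txt} -> count=2

Answer: 2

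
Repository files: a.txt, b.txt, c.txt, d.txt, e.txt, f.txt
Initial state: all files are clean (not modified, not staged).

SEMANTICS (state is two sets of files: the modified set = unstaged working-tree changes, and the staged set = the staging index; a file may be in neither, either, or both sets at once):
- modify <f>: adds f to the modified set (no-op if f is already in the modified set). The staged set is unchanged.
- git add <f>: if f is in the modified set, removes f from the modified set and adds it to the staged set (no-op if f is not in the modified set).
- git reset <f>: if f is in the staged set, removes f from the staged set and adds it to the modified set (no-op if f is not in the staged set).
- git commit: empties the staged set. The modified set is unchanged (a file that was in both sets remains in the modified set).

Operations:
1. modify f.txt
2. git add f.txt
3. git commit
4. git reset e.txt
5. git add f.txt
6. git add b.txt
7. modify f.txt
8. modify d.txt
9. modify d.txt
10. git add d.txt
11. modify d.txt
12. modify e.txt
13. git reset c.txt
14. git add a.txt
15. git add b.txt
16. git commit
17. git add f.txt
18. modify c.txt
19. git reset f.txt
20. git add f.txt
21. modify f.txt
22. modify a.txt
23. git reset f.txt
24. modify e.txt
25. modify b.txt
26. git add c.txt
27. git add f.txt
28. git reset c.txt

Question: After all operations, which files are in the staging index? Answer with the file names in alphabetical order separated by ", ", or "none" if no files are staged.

After op 1 (modify f.txt): modified={f.txt} staged={none}
After op 2 (git add f.txt): modified={none} staged={f.txt}
After op 3 (git commit): modified={none} staged={none}
After op 4 (git reset e.txt): modified={none} staged={none}
After op 5 (git add f.txt): modified={none} staged={none}
After op 6 (git add b.txt): modified={none} staged={none}
After op 7 (modify f.txt): modified={f.txt} staged={none}
After op 8 (modify d.txt): modified={d.txt, f.txt} staged={none}
After op 9 (modify d.txt): modified={d.txt, f.txt} staged={none}
After op 10 (git add d.txt): modified={f.txt} staged={d.txt}
After op 11 (modify d.txt): modified={d.txt, f.txt} staged={d.txt}
After op 12 (modify e.txt): modified={d.txt, e.txt, f.txt} staged={d.txt}
After op 13 (git reset c.txt): modified={d.txt, e.txt, f.txt} staged={d.txt}
After op 14 (git add a.txt): modified={d.txt, e.txt, f.txt} staged={d.txt}
After op 15 (git add b.txt): modified={d.txt, e.txt, f.txt} staged={d.txt}
After op 16 (git commit): modified={d.txt, e.txt, f.txt} staged={none}
After op 17 (git add f.txt): modified={d.txt, e.txt} staged={f.txt}
After op 18 (modify c.txt): modified={c.txt, d.txt, e.txt} staged={f.txt}
After op 19 (git reset f.txt): modified={c.txt, d.txt, e.txt, f.txt} staged={none}
After op 20 (git add f.txt): modified={c.txt, d.txt, e.txt} staged={f.txt}
After op 21 (modify f.txt): modified={c.txt, d.txt, e.txt, f.txt} staged={f.txt}
After op 22 (modify a.txt): modified={a.txt, c.txt, d.txt, e.txt, f.txt} staged={f.txt}
After op 23 (git reset f.txt): modified={a.txt, c.txt, d.txt, e.txt, f.txt} staged={none}
After op 24 (modify e.txt): modified={a.txt, c.txt, d.txt, e.txt, f.txt} staged={none}
After op 25 (modify b.txt): modified={a.txt, b.txt, c.txt, d.txt, e.txt, f.txt} staged={none}
After op 26 (git add c.txt): modified={a.txt, b.txt, d.txt, e.txt, f.txt} staged={c.txt}
After op 27 (git add f.txt): modified={a.txt, b.txt, d.txt, e.txt} staged={c.txt, f.txt}
After op 28 (git reset c.txt): modified={a.txt, b.txt, c.txt, d.txt, e.txt} staged={f.txt}

Answer: f.txt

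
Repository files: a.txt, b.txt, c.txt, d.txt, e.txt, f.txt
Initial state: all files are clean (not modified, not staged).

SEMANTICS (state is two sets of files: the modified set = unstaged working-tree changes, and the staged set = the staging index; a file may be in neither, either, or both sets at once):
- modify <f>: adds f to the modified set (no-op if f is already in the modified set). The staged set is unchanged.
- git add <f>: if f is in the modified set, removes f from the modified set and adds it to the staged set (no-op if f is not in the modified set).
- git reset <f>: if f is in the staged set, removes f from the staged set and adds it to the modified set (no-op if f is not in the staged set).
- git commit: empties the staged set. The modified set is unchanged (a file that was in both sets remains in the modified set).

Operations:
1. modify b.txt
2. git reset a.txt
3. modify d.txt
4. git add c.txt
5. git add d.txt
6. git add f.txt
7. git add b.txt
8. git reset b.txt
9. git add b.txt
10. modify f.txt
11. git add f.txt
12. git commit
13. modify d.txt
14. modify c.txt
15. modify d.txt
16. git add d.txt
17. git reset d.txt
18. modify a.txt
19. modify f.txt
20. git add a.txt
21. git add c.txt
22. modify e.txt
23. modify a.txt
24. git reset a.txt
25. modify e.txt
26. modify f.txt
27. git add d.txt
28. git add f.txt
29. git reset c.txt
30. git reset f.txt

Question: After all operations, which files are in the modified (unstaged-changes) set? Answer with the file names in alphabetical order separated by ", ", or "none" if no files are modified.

Answer: a.txt, c.txt, e.txt, f.txt

Derivation:
After op 1 (modify b.txt): modified={b.txt} staged={none}
After op 2 (git reset a.txt): modified={b.txt} staged={none}
After op 3 (modify d.txt): modified={b.txt, d.txt} staged={none}
After op 4 (git add c.txt): modified={b.txt, d.txt} staged={none}
After op 5 (git add d.txt): modified={b.txt} staged={d.txt}
After op 6 (git add f.txt): modified={b.txt} staged={d.txt}
After op 7 (git add b.txt): modified={none} staged={b.txt, d.txt}
After op 8 (git reset b.txt): modified={b.txt} staged={d.txt}
After op 9 (git add b.txt): modified={none} staged={b.txt, d.txt}
After op 10 (modify f.txt): modified={f.txt} staged={b.txt, d.txt}
After op 11 (git add f.txt): modified={none} staged={b.txt, d.txt, f.txt}
After op 12 (git commit): modified={none} staged={none}
After op 13 (modify d.txt): modified={d.txt} staged={none}
After op 14 (modify c.txt): modified={c.txt, d.txt} staged={none}
After op 15 (modify d.txt): modified={c.txt, d.txt} staged={none}
After op 16 (git add d.txt): modified={c.txt} staged={d.txt}
After op 17 (git reset d.txt): modified={c.txt, d.txt} staged={none}
After op 18 (modify a.txt): modified={a.txt, c.txt, d.txt} staged={none}
After op 19 (modify f.txt): modified={a.txt, c.txt, d.txt, f.txt} staged={none}
After op 20 (git add a.txt): modified={c.txt, d.txt, f.txt} staged={a.txt}
After op 21 (git add c.txt): modified={d.txt, f.txt} staged={a.txt, c.txt}
After op 22 (modify e.txt): modified={d.txt, e.txt, f.txt} staged={a.txt, c.txt}
After op 23 (modify a.txt): modified={a.txt, d.txt, e.txt, f.txt} staged={a.txt, c.txt}
After op 24 (git reset a.txt): modified={a.txt, d.txt, e.txt, f.txt} staged={c.txt}
After op 25 (modify e.txt): modified={a.txt, d.txt, e.txt, f.txt} staged={c.txt}
After op 26 (modify f.txt): modified={a.txt, d.txt, e.txt, f.txt} staged={c.txt}
After op 27 (git add d.txt): modified={a.txt, e.txt, f.txt} staged={c.txt, d.txt}
After op 28 (git add f.txt): modified={a.txt, e.txt} staged={c.txt, d.txt, f.txt}
After op 29 (git reset c.txt): modified={a.txt, c.txt, e.txt} staged={d.txt, f.txt}
After op 30 (git reset f.txt): modified={a.txt, c.txt, e.txt, f.txt} staged={d.txt}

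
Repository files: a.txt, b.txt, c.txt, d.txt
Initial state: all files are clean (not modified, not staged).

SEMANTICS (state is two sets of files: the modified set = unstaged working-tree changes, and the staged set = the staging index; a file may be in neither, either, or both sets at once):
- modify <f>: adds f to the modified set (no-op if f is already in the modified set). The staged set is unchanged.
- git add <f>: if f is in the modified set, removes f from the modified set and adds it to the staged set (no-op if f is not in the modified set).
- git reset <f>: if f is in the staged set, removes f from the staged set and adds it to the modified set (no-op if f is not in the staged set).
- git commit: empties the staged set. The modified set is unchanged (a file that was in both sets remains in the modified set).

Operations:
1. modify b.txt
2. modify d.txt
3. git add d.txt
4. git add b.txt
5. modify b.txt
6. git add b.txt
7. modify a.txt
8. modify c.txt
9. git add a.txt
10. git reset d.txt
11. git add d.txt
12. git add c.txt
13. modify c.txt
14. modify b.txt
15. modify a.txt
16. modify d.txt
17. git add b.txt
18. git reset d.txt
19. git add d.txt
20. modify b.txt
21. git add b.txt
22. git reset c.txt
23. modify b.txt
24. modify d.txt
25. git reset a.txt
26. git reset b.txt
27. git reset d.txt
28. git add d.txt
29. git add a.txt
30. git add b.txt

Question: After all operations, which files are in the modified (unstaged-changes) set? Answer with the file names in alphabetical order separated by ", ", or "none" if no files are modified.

After op 1 (modify b.txt): modified={b.txt} staged={none}
After op 2 (modify d.txt): modified={b.txt, d.txt} staged={none}
After op 3 (git add d.txt): modified={b.txt} staged={d.txt}
After op 4 (git add b.txt): modified={none} staged={b.txt, d.txt}
After op 5 (modify b.txt): modified={b.txt} staged={b.txt, d.txt}
After op 6 (git add b.txt): modified={none} staged={b.txt, d.txt}
After op 7 (modify a.txt): modified={a.txt} staged={b.txt, d.txt}
After op 8 (modify c.txt): modified={a.txt, c.txt} staged={b.txt, d.txt}
After op 9 (git add a.txt): modified={c.txt} staged={a.txt, b.txt, d.txt}
After op 10 (git reset d.txt): modified={c.txt, d.txt} staged={a.txt, b.txt}
After op 11 (git add d.txt): modified={c.txt} staged={a.txt, b.txt, d.txt}
After op 12 (git add c.txt): modified={none} staged={a.txt, b.txt, c.txt, d.txt}
After op 13 (modify c.txt): modified={c.txt} staged={a.txt, b.txt, c.txt, d.txt}
After op 14 (modify b.txt): modified={b.txt, c.txt} staged={a.txt, b.txt, c.txt, d.txt}
After op 15 (modify a.txt): modified={a.txt, b.txt, c.txt} staged={a.txt, b.txt, c.txt, d.txt}
After op 16 (modify d.txt): modified={a.txt, b.txt, c.txt, d.txt} staged={a.txt, b.txt, c.txt, d.txt}
After op 17 (git add b.txt): modified={a.txt, c.txt, d.txt} staged={a.txt, b.txt, c.txt, d.txt}
After op 18 (git reset d.txt): modified={a.txt, c.txt, d.txt} staged={a.txt, b.txt, c.txt}
After op 19 (git add d.txt): modified={a.txt, c.txt} staged={a.txt, b.txt, c.txt, d.txt}
After op 20 (modify b.txt): modified={a.txt, b.txt, c.txt} staged={a.txt, b.txt, c.txt, d.txt}
After op 21 (git add b.txt): modified={a.txt, c.txt} staged={a.txt, b.txt, c.txt, d.txt}
After op 22 (git reset c.txt): modified={a.txt, c.txt} staged={a.txt, b.txt, d.txt}
After op 23 (modify b.txt): modified={a.txt, b.txt, c.txt} staged={a.txt, b.txt, d.txt}
After op 24 (modify d.txt): modified={a.txt, b.txt, c.txt, d.txt} staged={a.txt, b.txt, d.txt}
After op 25 (git reset a.txt): modified={a.txt, b.txt, c.txt, d.txt} staged={b.txt, d.txt}
After op 26 (git reset b.txt): modified={a.txt, b.txt, c.txt, d.txt} staged={d.txt}
After op 27 (git reset d.txt): modified={a.txt, b.txt, c.txt, d.txt} staged={none}
After op 28 (git add d.txt): modified={a.txt, b.txt, c.txt} staged={d.txt}
After op 29 (git add a.txt): modified={b.txt, c.txt} staged={a.txt, d.txt}
After op 30 (git add b.txt): modified={c.txt} staged={a.txt, b.txt, d.txt}

Answer: c.txt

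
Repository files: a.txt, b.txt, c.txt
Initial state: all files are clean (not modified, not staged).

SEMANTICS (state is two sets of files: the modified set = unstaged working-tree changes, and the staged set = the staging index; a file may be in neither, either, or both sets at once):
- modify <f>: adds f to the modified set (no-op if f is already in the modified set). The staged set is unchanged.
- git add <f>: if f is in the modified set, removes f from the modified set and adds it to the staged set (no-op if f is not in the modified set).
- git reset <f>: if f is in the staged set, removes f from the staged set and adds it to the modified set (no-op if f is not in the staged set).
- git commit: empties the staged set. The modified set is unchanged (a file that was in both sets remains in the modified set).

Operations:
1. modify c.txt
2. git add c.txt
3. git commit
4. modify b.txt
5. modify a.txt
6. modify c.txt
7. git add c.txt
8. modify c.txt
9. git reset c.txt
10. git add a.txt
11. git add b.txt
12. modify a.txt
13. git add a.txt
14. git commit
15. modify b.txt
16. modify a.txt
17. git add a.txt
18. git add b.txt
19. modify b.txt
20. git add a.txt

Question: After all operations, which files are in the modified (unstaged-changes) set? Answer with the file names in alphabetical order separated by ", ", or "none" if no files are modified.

Answer: b.txt, c.txt

Derivation:
After op 1 (modify c.txt): modified={c.txt} staged={none}
After op 2 (git add c.txt): modified={none} staged={c.txt}
After op 3 (git commit): modified={none} staged={none}
After op 4 (modify b.txt): modified={b.txt} staged={none}
After op 5 (modify a.txt): modified={a.txt, b.txt} staged={none}
After op 6 (modify c.txt): modified={a.txt, b.txt, c.txt} staged={none}
After op 7 (git add c.txt): modified={a.txt, b.txt} staged={c.txt}
After op 8 (modify c.txt): modified={a.txt, b.txt, c.txt} staged={c.txt}
After op 9 (git reset c.txt): modified={a.txt, b.txt, c.txt} staged={none}
After op 10 (git add a.txt): modified={b.txt, c.txt} staged={a.txt}
After op 11 (git add b.txt): modified={c.txt} staged={a.txt, b.txt}
After op 12 (modify a.txt): modified={a.txt, c.txt} staged={a.txt, b.txt}
After op 13 (git add a.txt): modified={c.txt} staged={a.txt, b.txt}
After op 14 (git commit): modified={c.txt} staged={none}
After op 15 (modify b.txt): modified={b.txt, c.txt} staged={none}
After op 16 (modify a.txt): modified={a.txt, b.txt, c.txt} staged={none}
After op 17 (git add a.txt): modified={b.txt, c.txt} staged={a.txt}
After op 18 (git add b.txt): modified={c.txt} staged={a.txt, b.txt}
After op 19 (modify b.txt): modified={b.txt, c.txt} staged={a.txt, b.txt}
After op 20 (git add a.txt): modified={b.txt, c.txt} staged={a.txt, b.txt}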